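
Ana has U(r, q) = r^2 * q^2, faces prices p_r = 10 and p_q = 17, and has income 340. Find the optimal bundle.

r* = 17, q* = 10

MU_r = 2·r·q^2 and MU_q = 2·r^2·q.
MRS = MU_r/MU_q = q/r.
Tangency: set MRS = p_r/p_q = 10/17.
So q/r = 10/17, i.e. q = (10/17)·r.
Substitute into the budget 10·r + 17·q = 340: 20·r = 340, so r* = 17.
Then q* = (10/17)·17 = 10.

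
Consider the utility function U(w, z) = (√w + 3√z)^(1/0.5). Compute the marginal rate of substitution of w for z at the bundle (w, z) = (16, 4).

MRS = 1/6

For CES with ρ = 0.5, MRS = (1/3)·√(z/w).
At (16, 4): MRS = 1/6.
So at (16, 4) the consumer would give up 1/6 units of z for one more unit of w.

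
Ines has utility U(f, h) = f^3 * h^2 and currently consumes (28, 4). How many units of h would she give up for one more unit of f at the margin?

MU_f = 3·f^2·h^2 and MU_h = 2·f^3·h.
MRS = MU_f/MU_h = (3/2)·h/f.
At (28, 4): MRS = 3/14.
The indifference curve has slope −3/14 at this bundle.

MRS = 3/14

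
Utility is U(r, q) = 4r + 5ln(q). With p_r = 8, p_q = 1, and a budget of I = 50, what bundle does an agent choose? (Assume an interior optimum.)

MU_r = 4, MU_q = 5/q.
MRS = 4 ÷ (5/q).
Tangency: set MRS = p_r/p_q = 8/1 = 8.
MRS depends only on q: 0.8·q = 8 ⇒ q* = 8/0.8 = 10.
From the budget, 8·r = 50 − 1·10 = 40, so r* = 5.

r* = 5, q* = 10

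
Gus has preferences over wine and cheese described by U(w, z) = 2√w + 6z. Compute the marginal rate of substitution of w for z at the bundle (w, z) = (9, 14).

MRS = 1/18

MU_w = 2/(2√w), MU_z = 6.
MRS = 2/(2√w) ÷ 6.
At (9, 14): MRS = 1/18.
That is, one extra unit of w is worth 1/18 units of z at the margin.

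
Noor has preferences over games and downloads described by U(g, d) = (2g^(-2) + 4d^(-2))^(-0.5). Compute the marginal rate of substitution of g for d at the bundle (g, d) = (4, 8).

For CES with ρ = -2, MRS = (2/4)·(d/g)^3.
At (4, 8): MRS = 4.
That is, one extra unit of g is worth 4 units of d at the margin.

MRS = 4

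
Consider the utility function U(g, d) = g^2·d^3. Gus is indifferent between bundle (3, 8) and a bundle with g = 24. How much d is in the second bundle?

U(3, 8) = 4608.
Set U(24, d) = 4608 and solve.
With g = 24: 24^2 = 576, so d^3 = 4608/576 = 8; taking the cube root, d = 2.
Check: U(24, 2) = 4608.

d = 2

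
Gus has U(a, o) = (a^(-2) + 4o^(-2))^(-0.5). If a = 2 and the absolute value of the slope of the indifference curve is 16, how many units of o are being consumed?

o = 8

For CES with ρ = -2, MRS = (1/4)·(o/a)^3.
Setting (1/4)·(o/2)^3 = 16 gives (o/2)^3 = 64, so o/2 = 4 and o = 8.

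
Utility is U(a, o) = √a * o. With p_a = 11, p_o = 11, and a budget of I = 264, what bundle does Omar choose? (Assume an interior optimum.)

MU_a = 0.5·a^(-0.5)·o and MU_o = √a.
MRS = MU_a/MU_o = (0.5)·o/a.
Tangency: set MRS = p_a/p_o = 11/11 = 1.
So (0.5)·o/a = 1, i.e. o = 2·a.
Substitute into the budget 11·a + 11·o = 264: 33·a = 264, so a* = 8.
Then o* = 2·8 = 16.

a* = 8, o* = 16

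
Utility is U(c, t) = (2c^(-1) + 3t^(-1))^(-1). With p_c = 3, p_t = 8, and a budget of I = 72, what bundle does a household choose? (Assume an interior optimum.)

c* = 8, t* = 6

For CES with ρ = -1, MRS = (2/3)·(t/c)^2.
Tangency: set MRS = p_c/p_t = 3/8 = 0.375.
So (t/c)^2 = 9/16; taking the square root, t/c = 0.75, i.e. t = 0.75·c.
Substitute into the budget 3·c + 8·t = 72: 9·c = 72, so c* = 8 and t* = 0.75·8 = 6.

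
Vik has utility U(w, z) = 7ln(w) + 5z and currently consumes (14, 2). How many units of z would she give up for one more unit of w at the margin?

MU_w = 7/w, MU_z = 5.
MRS = 7/w ÷ 5.
At (14, 2): MRS = 0.1.
The indifference curve has slope −0.1 at this bundle.

MRS = 0.1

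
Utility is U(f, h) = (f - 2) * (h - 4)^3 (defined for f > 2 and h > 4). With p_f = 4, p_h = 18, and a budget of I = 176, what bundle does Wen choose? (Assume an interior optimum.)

f* = 8, h* = 8

MU_f = (h−4)^3, MU_h = 3·(f−2)·(h−4)^2.
MRS = (1/3)·(h−4)/(f−2).
Tangency: set MRS = p_f/p_h = 4/18 = 2/9.
So (1/3)·(h − 4)/(f − 2) = 2/9, i.e. (h − 4) = (2/3)·(f − 2).
Rewrite the budget in excess-of-subsistence terms: 4·(f − 2) + 18·(h − 4) = 176 − 4·2 − 18·4 = 96.
Substituting, 16·(f − 2) = 96, so f − 2 = 6 and f* = 8.
Then h − 4 = (2/3)·6 = 4, so h* = 8.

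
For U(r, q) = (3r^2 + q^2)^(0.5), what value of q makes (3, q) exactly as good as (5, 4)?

U depends on (r, q) only through S = 3r^2 + q^2, so equal utility means equal S. At (5, 4): S = 91.
With r = 3: 3·3^2 = 27, so q^2 = 91 − 27 = 64.
Hence q = √64 = 8.
Check: U(3, 8) = 9.5394.

q = 8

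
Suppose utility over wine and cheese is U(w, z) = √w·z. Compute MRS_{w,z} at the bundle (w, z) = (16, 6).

MRS = 3/16

MU_w = 0.5·w^(-0.5)·z and MU_z = √w.
MRS = MU_w/MU_z = (0.5)·z/w.
At (16, 6): MRS = 3/16.
That is, one extra unit of w is worth 3/16 units of z at the margin.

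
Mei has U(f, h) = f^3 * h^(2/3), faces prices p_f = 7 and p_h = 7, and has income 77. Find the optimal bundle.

f* = 9, h* = 2

MU_f = 3·f^2·h^(2/3) and MU_h = 2/3·f^3·h^(-1/3).
MRS = MU_f/MU_h = (4.5)·h/f.
Tangency: set MRS = p_f/p_h = 7/7 = 1.
So (4.5)·h/f = 1, i.e. h = (2/9)·f.
Substitute into the budget 7·f + 7·h = 77: (77/9)·f = 77, so f* = 9.
Then h* = (2/9)·9 = 2.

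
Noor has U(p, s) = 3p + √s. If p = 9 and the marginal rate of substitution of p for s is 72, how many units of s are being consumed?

MU_p = 3, MU_s = 1/(2√s).
MRS = 3 ÷ (1/(2√s)).
MRS depends only on s: 6·√s = 72 ⇒ √s = 72/6 = 12 ⇒ s = 144.

s = 144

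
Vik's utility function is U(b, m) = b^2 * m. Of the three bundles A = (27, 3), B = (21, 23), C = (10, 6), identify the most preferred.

Evaluate utility at each bundle:
U(A) = 2187.
U(B) = 10143.
U(C) = 600.
Highest utility is B, so B ≻ A ≻ C.

Bundle B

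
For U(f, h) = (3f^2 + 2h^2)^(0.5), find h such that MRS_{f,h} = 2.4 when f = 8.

For CES with ρ = 2, MRS = (3/2)·(h/f)^(-1).
Setting (3/2)·(h/8)^(-1) = 2.4 gives (h/8)^(-1) = 1.6, so h/8 = 0.625 and h = 5.

h = 5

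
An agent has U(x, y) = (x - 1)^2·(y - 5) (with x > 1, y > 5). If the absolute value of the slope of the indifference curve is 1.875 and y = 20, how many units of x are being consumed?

MU_x = 2·(x−1)·(y−5), MU_y = (x−1)^2.
MRS = (2/1)·(y−5)/(x−1).
Substitute y = 20: MRS = 30/(x − 1). Setting this equal to 1.875 gives x − 1 = 30/1.875 = 16, so x = 17.

x = 17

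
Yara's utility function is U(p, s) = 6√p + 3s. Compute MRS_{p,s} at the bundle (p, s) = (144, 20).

MRS = 1/12

MU_p = 6/(2√p), MU_s = 3.
MRS = 6/(2√p) ÷ 3.
At (144, 20): MRS = 1/12.
That is, one extra unit of p is worth 1/12 units of s at the margin.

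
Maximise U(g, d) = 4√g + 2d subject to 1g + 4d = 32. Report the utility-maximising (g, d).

MU_g = 4/(2√g), MU_d = 2.
MRS = 4/(2√g) ÷ 2.
Tangency: set MRS = p_g/p_d = 1/4 = 0.25.
MRS depends only on g: 1/√g = 0.25 ⇒ √g = 1/0.25 = 4 ⇒ g* = 16.
From the budget, 4·d = 32 − 1·16 = 16, so d* = 4.

g* = 16, d* = 4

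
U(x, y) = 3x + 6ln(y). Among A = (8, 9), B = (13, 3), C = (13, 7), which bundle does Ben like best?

Evaluate utility at each bundle:
U(A) = 37.183.
U(B) = 45.592.
U(C) = 50.675.
Highest utility is C, so C ≻ B ≻ A.

Bundle C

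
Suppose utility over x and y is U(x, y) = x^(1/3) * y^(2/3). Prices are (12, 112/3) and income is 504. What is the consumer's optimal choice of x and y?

MU_x = 1/3·x^(-2/3)·y^(2/3) and MU_y = 2/3·x^(1/3)·y^(-1/3).
MRS = MU_x/MU_y = (0.5)·y/x.
Tangency: set MRS = p_x/p_y = 12/(112/3) = 9/28.
So (0.5)·y/x = 9/28, i.e. y = (9/14)·x.
Substitute into the budget 12·x + (112/3)·y = 504: 36·x = 504, so x* = 14.
Then y* = (9/14)·14 = 9.

x* = 14, y* = 9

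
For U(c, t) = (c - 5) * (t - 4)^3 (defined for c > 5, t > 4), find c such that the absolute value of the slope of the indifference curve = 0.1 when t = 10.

c = 25

MU_c = (t−4)^3, MU_t = 3·(c−5)·(t−4)^2.
MRS = (1/3)·(t−4)/(c−5).
Substitute t = 10: MRS = 2/(c − 5). Setting this equal to 0.1 gives c − 5 = 2/0.1 = 20, so c = 25.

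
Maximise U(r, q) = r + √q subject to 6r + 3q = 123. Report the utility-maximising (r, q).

r* = 20, q* = 1

MU_r = 1, MU_q = 1/(2√q).
MRS = 1 ÷ (1/(2√q)).
Tangency: set MRS = p_r/p_q = 6/3 = 2.
MRS depends only on q: 2·√q = 2 ⇒ √q = 2/2 = 1 ⇒ q* = 1.
From the budget, 6·r = 123 − 3·1 = 120, so r* = 20.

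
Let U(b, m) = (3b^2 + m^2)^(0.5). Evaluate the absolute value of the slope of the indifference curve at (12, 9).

For CES with ρ = 2, MRS = (3/1)·(m/b)^(-1).
At (12, 9): MRS = 4.
So at (12, 9) the consumer would give up 4 units of m for one more unit of b.

MRS = 4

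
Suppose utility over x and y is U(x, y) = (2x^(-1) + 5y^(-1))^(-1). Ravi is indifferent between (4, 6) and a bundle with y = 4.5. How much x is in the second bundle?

x = 9

U depends on (x, y) only through S = 2x^(-1) + 5y^(-1), so equal utility means equal S. At (4, 6): S = 4/3.
With y = 4.5: 5·4.5^(-1) = 10/9, so 2x^(-1) = 4/3 − 10/9 = 2/9, i.e. x^(-1) = 1/9.
Hence x = 1/(1/9) = 9.
Check: U(9, 4.5) = 0.75.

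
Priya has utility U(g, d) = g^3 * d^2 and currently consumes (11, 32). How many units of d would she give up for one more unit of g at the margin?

MRS = 48/11

MU_g = 3·g^2·d^2 and MU_d = 2·g^3·d.
MRS = MU_g/MU_d = (3/2)·d/g.
At (11, 32): MRS = 48/11.
That is, one extra unit of g is worth 48/11 units of d at the margin.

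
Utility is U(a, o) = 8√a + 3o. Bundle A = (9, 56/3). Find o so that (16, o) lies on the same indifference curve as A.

o = 16

U(9, 56/3) = 80.
Set U(16, o) = 80 and solve.
With a = 16: √16 = 4, so 3o = 80 − 8·4 = 48 and o = 16.
Check: U(16, 16) = 80.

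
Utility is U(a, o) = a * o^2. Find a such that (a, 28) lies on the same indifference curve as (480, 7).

a = 30

U(480, 7) = 23520.
Set U(a, 28) = 23520 and solve.
With o = 28: 28^2 = 784, so a = 23520/784 = 30.
Check: U(30, 28) = 23520.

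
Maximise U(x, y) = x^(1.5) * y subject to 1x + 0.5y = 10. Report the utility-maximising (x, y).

x* = 6, y* = 8

MU_x = 1.5·√x·y and MU_y = x^(1.5).
MRS = MU_x/MU_y = (1.5)·y/x.
Tangency: set MRS = p_x/p_y = 1/0.5 = 2.
So (1.5)·y/x = 2, i.e. y = (4/3)·x.
Substitute into the budget 1·x + 0.5·y = 10: (5/3)·x = 10, so x* = 6.
Then y* = (4/3)·6 = 8.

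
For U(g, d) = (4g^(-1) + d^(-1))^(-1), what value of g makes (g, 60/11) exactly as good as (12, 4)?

U depends on (g, d) only through S = 4g^(-1) + d^(-1), so equal utility means equal S. At (12, 4): S = 7/12.
With d = 60/11: (60/11)^(-1) = 11/60, so 4g^(-1) = 7/12 − 11/60 = 0.4, i.e. g^(-1) = 0.1.
Hence g = 1/0.1 = 10.
Check: U(10, 60/11) = 1.7143.

g = 10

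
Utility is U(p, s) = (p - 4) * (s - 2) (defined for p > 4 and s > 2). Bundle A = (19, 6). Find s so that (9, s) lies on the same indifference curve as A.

U(19, 6) = 60.
Set U(9, s) = 60 and solve.
With p = 9: (9 − 4) = 5, so (s − 2) = 60/5 = 12.
So s = 2 + 12 = 14.
Check: U(9, 14) = 60.

s = 14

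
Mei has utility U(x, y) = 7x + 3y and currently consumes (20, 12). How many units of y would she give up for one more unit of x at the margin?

MRS = 7/3

MU_x = 7, MU_y = 3, so MRS = 7/3 at every bundle.
At (20, 12): MRS = 7/3.
That is, one extra unit of x is worth 7/3 units of y at the margin.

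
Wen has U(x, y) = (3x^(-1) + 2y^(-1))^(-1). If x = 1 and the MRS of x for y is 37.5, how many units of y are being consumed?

y = 5

For CES with ρ = -1, MRS = (3/2)·(y/x)^2.
Setting (3/2)·(y/1)^2 = 37.5 gives (y/1)^2 = 25, so y/1 = 5 and y = 5.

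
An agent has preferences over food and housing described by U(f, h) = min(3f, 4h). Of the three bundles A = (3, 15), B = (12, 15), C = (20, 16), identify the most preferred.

Bundle C

Evaluate utility at each bundle:
U(A) = 9.
U(B) = 36.
U(C) = 60.
Highest utility is C, so C ≻ B ≻ A.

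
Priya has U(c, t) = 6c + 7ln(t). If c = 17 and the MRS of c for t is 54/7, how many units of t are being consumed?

MU_c = 6, MU_t = 7/t.
MRS = 6 ÷ (7/t).
MRS depends only on t: (6/7)·t = 54/7 ⇒ t = (54/7)/(6/7) = 9.

t = 9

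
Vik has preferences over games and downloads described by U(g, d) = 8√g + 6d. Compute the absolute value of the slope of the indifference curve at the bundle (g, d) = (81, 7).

MU_g = 8/(2√g), MU_d = 6.
MRS = 8/(2√g) ÷ 6.
At (81, 7): MRS = 2/27.
That is, one extra unit of g is worth 2/27 units of d at the margin.

MRS = 2/27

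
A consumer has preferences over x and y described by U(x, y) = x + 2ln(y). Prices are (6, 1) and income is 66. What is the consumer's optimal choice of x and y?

MU_x = 1, MU_y = 2/y.
MRS = 1 ÷ (2/y).
Tangency: set MRS = p_x/p_y = 6/1 = 6.
MRS depends only on y: 0.5·y = 6 ⇒ y* = 6/0.5 = 12.
From the budget, 6·x = 66 − 1·12 = 54, so x* = 9.

x* = 9, y* = 12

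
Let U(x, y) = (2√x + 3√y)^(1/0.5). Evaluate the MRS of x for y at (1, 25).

For CES with ρ = 0.5, MRS = (2/3)·√(y/x).
At (1, 25): MRS = 10/3.
That is, one extra unit of x is worth 10/3 units of y at the margin.

MRS = 10/3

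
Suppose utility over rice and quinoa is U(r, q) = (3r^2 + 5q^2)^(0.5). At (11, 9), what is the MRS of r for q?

MRS = 11/15

For CES with ρ = 2, MRS = (3/5)·(q/r)^(-1).
At (11, 9): MRS = 11/15.
That is, one extra unit of r is worth 11/15 units of q at the margin.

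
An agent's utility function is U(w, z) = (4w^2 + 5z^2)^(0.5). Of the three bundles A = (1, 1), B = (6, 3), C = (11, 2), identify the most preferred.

Evaluate utility at each bundle:
U(A) = 3.000.
U(B) = 13.748.
U(C) = 22.450.
Highest utility is C, so C ≻ B ≻ A.

Bundle C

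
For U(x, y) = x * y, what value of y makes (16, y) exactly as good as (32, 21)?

y = 42

U(32, 21) = 672.
Set U(16, y) = 672 and solve.
With x = 16: y = 672/16 = 42.
Check: U(16, 42) = 672.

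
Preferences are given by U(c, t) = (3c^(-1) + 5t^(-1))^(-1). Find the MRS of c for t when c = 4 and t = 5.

For CES with ρ = -1, MRS = (3/5)·(t/c)^2.
At (4, 5): MRS = 15/16.
So at (4, 5) the consumer would give up 15/16 units of t for one more unit of c.

MRS = 15/16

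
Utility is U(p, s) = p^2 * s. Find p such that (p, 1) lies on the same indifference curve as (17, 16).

U(17, 16) = 4624.
Set U(p, 1) = 4624 and solve.
With s = 1: p^2 = 4624/1 = 4624; taking the square root, p = 68.
Check: U(68, 1) = 4624.

p = 68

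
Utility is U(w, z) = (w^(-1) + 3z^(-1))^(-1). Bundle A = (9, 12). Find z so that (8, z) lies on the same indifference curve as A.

z = 216/17

U depends on (w, z) only through S = w^(-1) + 3z^(-1), so equal utility means equal S. At (9, 12): S = 13/36.
With w = 8: 8^(-1) = 0.125, so 3z^(-1) = 13/36 − 0.125 = 17/72, i.e. z^(-1) = 17/216.
Hence z = 1/(17/216) = 216/17.
Check: U(8, 216/17) = 2.7692.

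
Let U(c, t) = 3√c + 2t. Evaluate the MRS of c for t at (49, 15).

MRS = 3/28

MU_c = 3/(2√c), MU_t = 2.
MRS = 3/(2√c) ÷ 2.
At (49, 15): MRS = 3/28.
The indifference curve has slope −3/28 at this bundle.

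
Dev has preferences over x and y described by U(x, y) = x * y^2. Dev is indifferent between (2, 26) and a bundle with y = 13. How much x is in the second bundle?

U(2, 26) = 1352.
Set U(x, 13) = 1352 and solve.
With y = 13: 13^2 = 169, so x = 1352/169 = 8.
Check: U(8, 13) = 1352.

x = 8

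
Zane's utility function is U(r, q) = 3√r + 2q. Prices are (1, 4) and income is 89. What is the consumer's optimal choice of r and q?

r* = 9, q* = 20

MU_r = 3/(2√r), MU_q = 2.
MRS = 3/(2√r) ÷ 2.
Tangency: set MRS = p_r/p_q = 1/4 = 0.25.
MRS depends only on r: 0.75/√r = 0.25 ⇒ √r = 0.75/0.25 = 3 ⇒ r* = 9.
From the budget, 4·q = 89 − 1·9 = 80, so q* = 20.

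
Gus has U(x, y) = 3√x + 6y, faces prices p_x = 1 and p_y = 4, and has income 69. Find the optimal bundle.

x* = 1, y* = 17

MU_x = 3/(2√x), MU_y = 6.
MRS = 3/(2√x) ÷ 6.
Tangency: set MRS = p_x/p_y = 1/4 = 0.25.
MRS depends only on x: 0.25/√x = 0.25 ⇒ √x = 0.25/0.25 = 1 ⇒ x* = 1.
From the budget, 4·y = 69 − 1·1 = 68, so y* = 17.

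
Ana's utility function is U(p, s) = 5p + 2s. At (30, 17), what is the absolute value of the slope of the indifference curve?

MU_p = 5, MU_s = 2, so MRS = 5/2 = 2.5 at every bundle.
At (30, 17): MRS = 2.5.
That is, one extra unit of p is worth 2.5 units of s at the margin.

MRS = 2.5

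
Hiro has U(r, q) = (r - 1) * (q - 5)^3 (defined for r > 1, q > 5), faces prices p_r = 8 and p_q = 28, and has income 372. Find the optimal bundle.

r* = 8, q* = 11

MU_r = (q−5)^3, MU_q = 3·(r−1)·(q−5)^2.
MRS = (1/3)·(q−5)/(r−1).
Tangency: set MRS = p_r/p_q = 8/28 = 2/7.
So (1/3)·(q − 5)/(r − 1) = 2/7, i.e. (q − 5) = (6/7)·(r − 1).
Rewrite the budget in excess-of-subsistence terms: 8·(r − 1) + 28·(q − 5) = 372 − 8·1 − 28·5 = 224.
Substituting, 32·(r − 1) = 224, so r − 1 = 7 and r* = 8.
Then q − 5 = (6/7)·7 = 6, so q* = 11.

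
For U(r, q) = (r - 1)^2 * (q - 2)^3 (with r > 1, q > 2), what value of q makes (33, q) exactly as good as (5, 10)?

U(5, 10) = 8192.
Set U(33, q) = 8192 and solve.
With r = 33: (33 − 1)^2 = 1024, so (q − 2)^3 = 8192/1024 = 8.
Taking the cube root (with q > 2): q − 2 = 2, so q = 4.
Check: U(33, 4) = 8192.

q = 4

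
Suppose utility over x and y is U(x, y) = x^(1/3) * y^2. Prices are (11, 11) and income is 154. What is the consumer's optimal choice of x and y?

MU_x = 1/3·x^(-2/3)·y^2 and MU_y = 2·x^(1/3)·y.
MRS = MU_x/MU_y = (1/6)·y/x.
Tangency: set MRS = p_x/p_y = 11/11 = 1.
So (1/6)·y/x = 1, i.e. y = 6·x.
Substitute into the budget 11·x + 11·y = 154: 77·x = 154, so x* = 2.
Then y* = 6·2 = 12.

x* = 2, y* = 12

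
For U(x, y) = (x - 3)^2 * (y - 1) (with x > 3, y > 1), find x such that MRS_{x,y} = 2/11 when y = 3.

x = 25

MU_x = 2·(x−3)·(y−1), MU_y = (x−3)^2.
MRS = (2/1)·(y−1)/(x−3).
Substitute y = 3: MRS = 4/(x − 3). Setting this equal to 2/11 gives x − 3 = 4/(2/11) = 22, so x = 25.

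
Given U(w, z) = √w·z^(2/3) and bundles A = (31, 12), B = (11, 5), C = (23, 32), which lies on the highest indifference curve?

Evaluate utility at each bundle:
U(A) = 29.183.
U(B) = 9.698.
U(C) = 48.339.
Highest utility is C, so C ≻ A ≻ B.

Bundle C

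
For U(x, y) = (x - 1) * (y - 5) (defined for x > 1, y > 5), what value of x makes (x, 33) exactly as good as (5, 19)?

U(5, 19) = 56.
Set U(x, 33) = 56 and solve.
With y = 33: (33 − 5) = 28, so (x − 1) = 56/28 = 2.
So x = 1 + 2 = 3.
Check: U(3, 33) = 56.

x = 3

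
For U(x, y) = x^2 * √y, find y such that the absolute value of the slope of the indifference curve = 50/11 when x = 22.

y = 25

MU_x = 2·x·√y and MU_y = 0.5·x^2·y^(-0.5).
MRS = MU_x/MU_y = (4)·y/x.
Substitute x = 22: MRS = y/5.5. Setting y/5.5 = 50/11 gives y = (50/11)·5.5 = 25.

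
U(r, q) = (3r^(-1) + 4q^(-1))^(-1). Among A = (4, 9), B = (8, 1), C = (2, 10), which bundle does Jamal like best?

Bundle A

Evaluate utility at each bundle:
U(A) = 0.837.
U(B) = 0.229.
U(C) = 0.526.
Highest utility is A, so A ≻ C ≻ B.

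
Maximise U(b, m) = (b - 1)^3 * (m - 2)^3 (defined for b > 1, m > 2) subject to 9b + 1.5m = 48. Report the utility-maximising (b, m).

b* = 3, m* = 14

MU_b = 3·(b−1)^2·(m−2)^3, MU_m = 3·(b−1)^3·(m−2)^2.
MRS = (m−2)/(b−1).
Tangency: set MRS = p_b/p_m = 9/1.5 = 6.
So (m − 2)/(b − 1) = 6, i.e. (m − 2) = 6·(b − 1).
Rewrite the budget in excess-of-subsistence terms: 9·(b − 1) + 1.5·(m − 2) = 48 − 9·1 − 1.5·2 = 36.
Substituting, 18·(b − 1) = 36, so b − 1 = 2 and b* = 3.
Then m − 2 = 6·2 = 12, so m* = 14.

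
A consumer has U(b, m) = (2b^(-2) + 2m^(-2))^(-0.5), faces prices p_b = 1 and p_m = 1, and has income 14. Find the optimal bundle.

For CES with ρ = -2, MRS = (m/b)^3.
Tangency: set MRS = p_b/p_m = 1/1 = 1.
So (m/b)^3 = 1; taking the cube root, m/b = 1, i.e. m = b.
Substitute into the budget 1·b + 1·m = 14: 2·b = 14, so b* = 7 and m* = 7.

b* = 7, m* = 7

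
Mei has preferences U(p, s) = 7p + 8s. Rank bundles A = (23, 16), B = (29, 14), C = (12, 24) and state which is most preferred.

Bundle B

Evaluate utility at each bundle:
U(A) = 289.
U(B) = 315.
U(C) = 276.
Highest utility is B, so B ≻ A ≻ C.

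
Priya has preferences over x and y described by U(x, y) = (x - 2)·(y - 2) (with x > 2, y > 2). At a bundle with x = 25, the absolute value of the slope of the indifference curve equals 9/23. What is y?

MU_x = (y−2), MU_y = (x−2).
MRS = (y−2)/(x−2).
Substitute x = 25: MRS = (y − 2)/23. Setting this equal to 9/23 gives y − 2 = (9/23)·23 = 9, so y = 11.

y = 11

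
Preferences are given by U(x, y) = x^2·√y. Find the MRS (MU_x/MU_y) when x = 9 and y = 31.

MRS = 124/9

MU_x = 2·x·√y and MU_y = 0.5·x^2·y^(-0.5).
MRS = MU_x/MU_y = (4)·y/x.
At (9, 31): MRS = 124/9.
The indifference curve has slope −124/9 at this bundle.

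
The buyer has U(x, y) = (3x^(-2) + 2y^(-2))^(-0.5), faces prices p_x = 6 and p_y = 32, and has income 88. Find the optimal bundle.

x* = 4, y* = 2

For CES with ρ = -2, MRS = (3/2)·(y/x)^3.
Tangency: set MRS = p_x/p_y = 6/32 = 3/16.
So (y/x)^3 = 0.125; taking the cube root, y/x = 0.5, i.e. y = 0.5·x.
Substitute into the budget 6·x + 32·y = 88: 22·x = 88, so x* = 4 and y* = 0.5·4 = 2.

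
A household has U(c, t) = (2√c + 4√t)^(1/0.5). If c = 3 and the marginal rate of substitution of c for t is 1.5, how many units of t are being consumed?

For CES with ρ = 0.5, MRS = (2/4)·√(t/c).
Setting (2/4)·√(t/3) = 1.5 gives √(t/3) = 3, so t/3 = 9 and t = 27.

t = 27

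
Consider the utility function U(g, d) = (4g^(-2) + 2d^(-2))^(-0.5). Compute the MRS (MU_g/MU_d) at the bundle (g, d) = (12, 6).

For CES with ρ = -2, MRS = (4/2)·(d/g)^3.
At (12, 6): MRS = 0.25.
The indifference curve has slope −0.25 at this bundle.

MRS = 0.25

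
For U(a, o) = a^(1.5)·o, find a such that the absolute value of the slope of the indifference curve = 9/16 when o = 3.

MU_a = 1.5·√a·o and MU_o = a^(1.5).
MRS = MU_a/MU_o = (1.5)·o/a.
Substitute o = 3: MRS = 4.5/a. Setting 4.5/a = 9/16 gives a = 4.5/(9/16) = 8.

a = 8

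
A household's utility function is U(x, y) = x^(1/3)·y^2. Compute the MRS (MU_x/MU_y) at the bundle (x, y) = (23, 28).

MRS = 14/69

MU_x = 1/3·x^(-2/3)·y^2 and MU_y = 2·x^(1/3)·y.
MRS = MU_x/MU_y = (1/6)·y/x.
At (23, 28): MRS = 14/69.
So at (23, 28) the consumer would give up 14/69 units of y for one more unit of x.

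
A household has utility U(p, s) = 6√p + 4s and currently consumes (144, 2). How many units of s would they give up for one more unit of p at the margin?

MU_p = 6/(2√p), MU_s = 4.
MRS = 6/(2√p) ÷ 4.
At (144, 2): MRS = 1/16.
The indifference curve has slope −1/16 at this bundle.

MRS = 1/16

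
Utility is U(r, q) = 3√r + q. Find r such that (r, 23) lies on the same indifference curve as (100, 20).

r = 81

U(100, 20) = 50.
Set U(r, 23) = 50 and solve.
With q = 23: 3√r = 50 − 23 = 27, so √r = 9 and r = 81.
Check: U(81, 23) = 50.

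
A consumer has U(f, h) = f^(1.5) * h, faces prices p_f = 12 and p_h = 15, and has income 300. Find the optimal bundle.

f* = 15, h* = 8

MU_f = 1.5·√f·h and MU_h = f^(1.5).
MRS = MU_f/MU_h = (1.5)·h/f.
Tangency: set MRS = p_f/p_h = 12/15 = 0.8.
So (1.5)·h/f = 0.8, i.e. h = (8/15)·f.
Substitute into the budget 12·f + 15·h = 300: 20·f = 300, so f* = 15.
Then h* = (8/15)·15 = 8.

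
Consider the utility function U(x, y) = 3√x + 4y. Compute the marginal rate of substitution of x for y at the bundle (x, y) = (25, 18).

MU_x = 3/(2√x), MU_y = 4.
MRS = 3/(2√x) ÷ 4.
At (25, 18): MRS = 3/40.
That is, one extra unit of x is worth 3/40 units of y at the margin.

MRS = 3/40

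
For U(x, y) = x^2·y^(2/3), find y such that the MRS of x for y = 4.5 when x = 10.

y = 15

MU_x = 2·x·y^(2/3) and MU_y = 2/3·x^2·y^(-1/3).
MRS = MU_x/MU_y = (3)·y/x.
Substitute x = 10: MRS = y/(10/3). Setting y/(10/3) = 4.5 gives y = 4.5·(10/3) = 15.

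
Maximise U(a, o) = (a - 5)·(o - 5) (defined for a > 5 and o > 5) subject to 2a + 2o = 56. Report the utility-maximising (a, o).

a* = 14, o* = 14

MU_a = (o−5), MU_o = (a−5).
MRS = (o−5)/(a−5).
Tangency: set MRS = p_a/p_o = 2/2 = 1.
So (o − 5)/(a − 5) = 1, i.e. (o − 5) = (a − 5).
Rewrite the budget in excess-of-subsistence terms: 2·(a − 5) + 2·(o − 5) = 56 − 2·5 − 2·5 = 36.
Substituting, 4·(a − 5) = 36, so a − 5 = 9 and a* = 14.
Then o − 5 = 9, so o* = 14.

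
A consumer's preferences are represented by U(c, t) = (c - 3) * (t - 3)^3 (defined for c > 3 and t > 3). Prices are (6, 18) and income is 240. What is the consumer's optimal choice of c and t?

MU_c = (t−3)^3, MU_t = 3·(c−3)·(t−3)^2.
MRS = (1/3)·(t−3)/(c−3).
Tangency: set MRS = p_c/p_t = 6/18 = 1/3.
So (1/3)·(t − 3)/(c − 3) = 1/3, i.e. (t − 3) = (c − 3).
Rewrite the budget in excess-of-subsistence terms: 6·(c − 3) + 18·(t − 3) = 240 − 6·3 − 18·3 = 168.
Substituting, 24·(c − 3) = 168, so c − 3 = 7 and c* = 10.
Then t − 3 = 7, so t* = 10.

c* = 10, t* = 10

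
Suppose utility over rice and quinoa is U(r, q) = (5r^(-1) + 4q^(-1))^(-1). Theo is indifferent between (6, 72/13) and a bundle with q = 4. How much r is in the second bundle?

r = 9

U depends on (r, q) only through S = 5r^(-1) + 4q^(-1), so equal utility means equal S. At (6, 72/13): S = 14/9.
With q = 4: 4·4^(-1) = 1, so 5r^(-1) = 14/9 − 1 = 5/9, i.e. r^(-1) = 1/9.
Hence r = 1/(1/9) = 9.
Check: U(9, 4) = 0.6429.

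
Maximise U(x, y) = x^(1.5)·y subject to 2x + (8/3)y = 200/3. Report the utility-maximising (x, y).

x* = 20, y* = 10

MU_x = 1.5·√x·y and MU_y = x^(1.5).
MRS = MU_x/MU_y = (1.5)·y/x.
Tangency: set MRS = p_x/p_y = 2/(8/3) = 0.75.
So (1.5)·y/x = 0.75, i.e. y = 0.5·x.
Substitute into the budget 2·x + (8/3)·y = 200/3: (10/3)·x = 200/3, so x* = 20.
Then y* = 0.5·20 = 10.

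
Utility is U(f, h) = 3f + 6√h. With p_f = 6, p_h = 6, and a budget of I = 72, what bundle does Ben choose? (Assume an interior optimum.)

MU_f = 3, MU_h = 6/(2√h).
MRS = 3 ÷ (6/(2√h)).
Tangency: set MRS = p_f/p_h = 6/6 = 1.
MRS depends only on h: √h = 1 ⇒ √h = 1 ⇒ h* = 1.
From the budget, 6·f = 72 − 6·1 = 66, so f* = 11.

f* = 11, h* = 1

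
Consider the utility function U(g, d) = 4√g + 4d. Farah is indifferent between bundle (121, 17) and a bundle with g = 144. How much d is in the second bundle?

d = 16

U(121, 17) = 112.
Set U(144, d) = 112 and solve.
With g = 144: √144 = 12, so 4d = 112 − 4·12 = 64 and d = 16.
Check: U(144, 16) = 112.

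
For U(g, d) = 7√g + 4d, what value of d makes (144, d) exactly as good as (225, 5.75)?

d = 11

U(225, 5.75) = 128.
Set U(144, d) = 128 and solve.
With g = 144: √144 = 12, so 4d = 128 − 7·12 = 44 and d = 11.
Check: U(144, 11) = 128.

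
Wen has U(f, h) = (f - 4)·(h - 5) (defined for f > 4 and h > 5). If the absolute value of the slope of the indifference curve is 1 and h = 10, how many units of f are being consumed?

f = 9

MU_f = (h−5), MU_h = (f−4).
MRS = (h−5)/(f−4).
Substitute h = 10: MRS = 5/(f − 4). Setting this equal to 1 gives f − 4 = 5/1 = 5, so f = 9.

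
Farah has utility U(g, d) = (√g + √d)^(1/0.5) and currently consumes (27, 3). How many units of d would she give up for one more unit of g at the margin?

For CES with ρ = 0.5, MRS = √(d/g).
At (27, 3): MRS = 1/3.
That is, one extra unit of g is worth 1/3 units of d at the margin.

MRS = 1/3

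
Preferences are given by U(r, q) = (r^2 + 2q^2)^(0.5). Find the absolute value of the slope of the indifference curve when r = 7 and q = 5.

MRS = 0.7

For CES with ρ = 2, MRS = (1/2)·(q/r)^(-1).
At (7, 5): MRS = 0.7.
That is, one extra unit of r is worth 0.7 units of q at the margin.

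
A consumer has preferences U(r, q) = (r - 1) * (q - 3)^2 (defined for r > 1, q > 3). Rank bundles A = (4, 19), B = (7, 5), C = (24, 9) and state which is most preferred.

Evaluate utility at each bundle:
U(A) = 768.
U(B) = 24.
U(C) = 828.
Highest utility is C, so C ≻ A ≻ B.

Bundle C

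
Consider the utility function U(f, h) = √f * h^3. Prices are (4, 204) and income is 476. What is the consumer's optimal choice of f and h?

f* = 17, h* = 2

MU_f = 0.5·f^(-0.5)·h^3 and MU_h = 3·√f·h^2.
MRS = MU_f/MU_h = (1/6)·h/f.
Tangency: set MRS = p_f/p_h = 4/204 = 1/51.
So (1/6)·h/f = 1/51, i.e. h = (2/17)·f.
Substitute into the budget 4·f + 204·h = 476: 28·f = 476, so f* = 17.
Then h* = (2/17)·17 = 2.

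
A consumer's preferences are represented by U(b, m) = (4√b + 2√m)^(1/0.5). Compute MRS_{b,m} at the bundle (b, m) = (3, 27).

For CES with ρ = 0.5, MRS = (4/2)·√(m/b).
At (3, 27): MRS = 6.
That is, one extra unit of b is worth 6 units of m at the margin.

MRS = 6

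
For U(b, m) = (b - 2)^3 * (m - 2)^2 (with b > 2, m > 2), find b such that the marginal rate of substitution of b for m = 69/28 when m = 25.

MU_b = 3·(b−2)^2·(m−2)^2, MU_m = 2·(b−2)^3·(m−2).
MRS = (3/2)·(m−2)/(b−2).
Substitute m = 25: MRS = 34.5/(b − 2). Setting this equal to 69/28 gives b − 2 = 34.5/(69/28) = 14, so b = 16.

b = 16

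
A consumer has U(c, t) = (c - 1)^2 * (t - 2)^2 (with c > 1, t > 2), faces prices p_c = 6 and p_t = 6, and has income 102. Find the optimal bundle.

c* = 8, t* = 9

MU_c = 2·(c−1)·(t−2)^2, MU_t = 2·(c−1)^2·(t−2).
MRS = (t−2)/(c−1).
Tangency: set MRS = p_c/p_t = 6/6 = 1.
So (t − 2)/(c − 1) = 1, i.e. (t − 2) = (c − 1).
Rewrite the budget in excess-of-subsistence terms: 6·(c − 1) + 6·(t − 2) = 102 − 6·1 − 6·2 = 84.
Substituting, 12·(c − 1) = 84, so c − 1 = 7 and c* = 8.
Then t − 2 = 7, so t* = 9.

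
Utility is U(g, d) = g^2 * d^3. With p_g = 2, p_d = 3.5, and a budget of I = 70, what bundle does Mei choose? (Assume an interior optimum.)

g* = 14, d* = 12

MU_g = 2·g·d^3 and MU_d = 3·g^2·d^2.
MRS = MU_g/MU_d = (2/3)·d/g.
Tangency: set MRS = p_g/p_d = 2/3.5 = 4/7.
So (2/3)·d/g = 4/7, i.e. d = (6/7)·g.
Substitute into the budget 2·g + 3.5·d = 70: 5·g = 70, so g* = 14.
Then d* = (6/7)·14 = 12.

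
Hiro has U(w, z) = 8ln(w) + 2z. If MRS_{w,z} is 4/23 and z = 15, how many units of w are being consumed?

w = 23

MU_w = 8/w, MU_z = 2.
MRS = 8/w ÷ 2.
MRS depends only on w: 4/w = 4/23 ⇒ w = 4/(4/23) = 23.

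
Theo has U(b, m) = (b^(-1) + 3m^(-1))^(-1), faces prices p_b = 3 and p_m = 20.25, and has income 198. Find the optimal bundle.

For CES with ρ = -1, MRS = (1/3)·(m/b)^2.
Tangency: set MRS = p_b/p_m = 3/20.25 = 4/27.
So (m/b)^2 = 4/9; taking the square root, m/b = 2/3, i.e. m = (2/3)·b.
Substitute into the budget 3·b + 20.25·m = 198: 16.5·b = 198, so b* = 12 and m* = (2/3)·12 = 8.

b* = 12, m* = 8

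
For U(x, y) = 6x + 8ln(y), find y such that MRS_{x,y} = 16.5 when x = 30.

y = 22

MU_x = 6, MU_y = 8/y.
MRS = 6 ÷ (8/y).
MRS depends only on y: 0.75·y = 16.5 ⇒ y = 16.5/0.75 = 22.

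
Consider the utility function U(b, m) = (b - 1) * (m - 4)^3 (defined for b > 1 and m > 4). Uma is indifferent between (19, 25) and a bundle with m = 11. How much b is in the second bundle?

b = 487

U(19, 25) = 166698.
Set U(b, 11) = 166698 and solve.
With m = 11: (11 − 4)^3 = 343, so (b − 1) = 166698/343 = 486.
So b = 1 + 486 = 487.
Check: U(487, 11) = 166698.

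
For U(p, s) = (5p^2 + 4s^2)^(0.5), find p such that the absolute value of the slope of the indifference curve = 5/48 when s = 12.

For CES with ρ = 2, MRS = (5/4)·(s/p)^(-1).
Setting (5/4)·(12/p)^(-1) = 5/48 gives (12/p)^(-1) = 1/12, so 12/p = 12 and p = 1.

p = 1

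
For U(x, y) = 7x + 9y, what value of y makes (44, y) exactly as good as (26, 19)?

U(26, 19) = 353.
Set U(44, y) = 353 and solve.
7·44 + 9y = 353 ⇒ 9y = 45 ⇒ y = 5.
Check: U(44, 5) = 353.

y = 5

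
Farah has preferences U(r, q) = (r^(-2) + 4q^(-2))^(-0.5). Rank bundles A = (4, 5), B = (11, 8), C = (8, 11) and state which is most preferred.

Evaluate utility at each bundle:
U(A) = 2.120.
U(B) = 3.759.
U(C) = 4.532.
Highest utility is C, so C ≻ B ≻ A.

Bundle C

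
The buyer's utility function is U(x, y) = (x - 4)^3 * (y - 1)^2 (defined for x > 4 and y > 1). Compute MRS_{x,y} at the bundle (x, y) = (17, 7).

MU_x = 3·(x−4)^2·(y−1)^2, MU_y = 2·(x−4)^3·(y−1).
MRS = (3/2)·(y−1)/(x−4).
At (17, 7): MRS = 9/13.
So at (17, 7) the consumer would give up 9/13 units of y for one more unit of x.

MRS = 9/13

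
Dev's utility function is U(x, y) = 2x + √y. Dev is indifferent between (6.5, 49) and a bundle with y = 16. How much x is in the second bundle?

x = 8

U(6.5, 49) = 20.
Set U(x, 16) = 20 and solve.
With y = 16: √16 = 4, so 2x = 20 − 4 = 16 and x = 8.
Check: U(8, 16) = 20.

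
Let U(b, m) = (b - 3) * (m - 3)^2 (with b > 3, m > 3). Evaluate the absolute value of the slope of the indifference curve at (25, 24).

MU_b = (m−3)^2, MU_m = 2·(b−3)·(m−3).
MRS = (1/2)·(m−3)/(b−3).
At (25, 24): MRS = 21/44.
That is, one extra unit of b is worth 21/44 units of m at the margin.

MRS = 21/44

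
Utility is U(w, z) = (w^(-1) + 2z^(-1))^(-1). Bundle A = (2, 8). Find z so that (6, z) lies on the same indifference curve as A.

z = 24/7

U depends on (w, z) only through S = w^(-1) + 2z^(-1), so equal utility means equal S. At (2, 8): S = 0.75.
With w = 6: 6^(-1) = 1/6, so 2z^(-1) = 0.75 − 1/6 = 7/12, i.e. z^(-1) = 7/24.
Hence z = 1/(7/24) = 24/7.
Check: U(6, 24/7) = 1.3333.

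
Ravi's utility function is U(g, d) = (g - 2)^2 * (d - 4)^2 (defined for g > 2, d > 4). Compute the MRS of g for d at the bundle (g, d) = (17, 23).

MU_g = 2·(g−2)·(d−4)^2, MU_d = 2·(g−2)^2·(d−4).
MRS = (d−4)/(g−2).
At (17, 23): MRS = 19/15.
So at (17, 23) the consumer would give up 19/15 units of d for one more unit of g.

MRS = 19/15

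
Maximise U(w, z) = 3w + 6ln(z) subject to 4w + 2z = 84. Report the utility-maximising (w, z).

w* = 19, z* = 4

MU_w = 3, MU_z = 6/z.
MRS = 3 ÷ (6/z).
Tangency: set MRS = p_w/p_z = 4/2 = 2.
MRS depends only on z: 0.5·z = 2 ⇒ z* = 2/0.5 = 4.
From the budget, 4·w = 84 − 2·4 = 76, so w* = 19.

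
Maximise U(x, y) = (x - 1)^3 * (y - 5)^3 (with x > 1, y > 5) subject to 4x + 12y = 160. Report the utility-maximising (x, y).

x* = 13, y* = 9

MU_x = 3·(x−1)^2·(y−5)^3, MU_y = 3·(x−1)^3·(y−5)^2.
MRS = (y−5)/(x−1).
Tangency: set MRS = p_x/p_y = 4/12 = 1/3.
So (y − 5)/(x − 1) = 1/3, i.e. (y − 5) = (1/3)·(x − 1).
Rewrite the budget in excess-of-subsistence terms: 4·(x − 1) + 12·(y − 5) = 160 − 4·1 − 12·5 = 96.
Substituting, 8·(x − 1) = 96, so x − 1 = 12 and x* = 13.
Then y − 5 = (1/3)·12 = 4, so y* = 9.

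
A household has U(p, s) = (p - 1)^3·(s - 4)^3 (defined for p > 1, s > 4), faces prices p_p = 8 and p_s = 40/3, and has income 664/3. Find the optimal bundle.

p* = 11, s* = 10

MU_p = 3·(p−1)^2·(s−4)^3, MU_s = 3·(p−1)^3·(s−4)^2.
MRS = (s−4)/(p−1).
Tangency: set MRS = p_p/p_s = 8/(40/3) = 0.6.
So (s − 4)/(p − 1) = 0.6, i.e. (s − 4) = 0.6·(p − 1).
Rewrite the budget in excess-of-subsistence terms: 8·(p − 1) + (40/3)·(s − 4) = 664/3 − 8·1 − (40/3)·4 = 160.
Substituting, 16·(p − 1) = 160, so p − 1 = 10 and p* = 11.
Then s − 4 = 0.6·10 = 6, so s* = 10.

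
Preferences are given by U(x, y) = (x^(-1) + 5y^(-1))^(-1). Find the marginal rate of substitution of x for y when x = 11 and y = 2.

MRS = 4/605

For CES with ρ = -1, MRS = (1/5)·(y/x)^2.
At (11, 2): MRS = 4/605.
The indifference curve has slope −4/605 at this bundle.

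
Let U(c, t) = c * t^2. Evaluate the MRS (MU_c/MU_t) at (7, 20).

MRS = 10/7

MU_c = t^2 and MU_t = 2·c·t.
MRS = MU_c/MU_t = (1/2)·t/c.
At (7, 20): MRS = 10/7.
So at (7, 20) the consumer would give up 10/7 units of t for one more unit of c.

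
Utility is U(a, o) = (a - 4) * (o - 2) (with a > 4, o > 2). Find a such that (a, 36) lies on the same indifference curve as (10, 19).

U(10, 19) = 102.
Set U(a, 36) = 102 and solve.
With o = 36: (36 − 2) = 34, so (a − 4) = 102/34 = 3.
So a = 4 + 3 = 7.
Check: U(7, 36) = 102.

a = 7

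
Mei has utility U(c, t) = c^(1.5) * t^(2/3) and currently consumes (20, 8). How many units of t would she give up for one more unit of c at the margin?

MU_c = 1.5·√c·t^(2/3) and MU_t = 2/3·c^(1.5)·t^(-1/3).
MRS = MU_c/MU_t = (2.25)·t/c.
At (20, 8): MRS = 0.9.
So at (20, 8) the consumer would give up 0.9 units of t for one more unit of c.

MRS = 0.9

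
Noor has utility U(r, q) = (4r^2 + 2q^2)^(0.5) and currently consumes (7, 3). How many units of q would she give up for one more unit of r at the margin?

MRS = 14/3

For CES with ρ = 2, MRS = (4/2)·(q/r)^(-1).
At (7, 3): MRS = 14/3.
That is, one extra unit of r is worth 14/3 units of q at the margin.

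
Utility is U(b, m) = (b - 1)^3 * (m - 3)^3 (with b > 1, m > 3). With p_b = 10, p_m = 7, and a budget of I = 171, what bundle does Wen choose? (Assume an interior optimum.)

b* = 8, m* = 13

MU_b = 3·(b−1)^2·(m−3)^3, MU_m = 3·(b−1)^3·(m−3)^2.
MRS = (m−3)/(b−1).
Tangency: set MRS = p_b/p_m = 10/7.
So (m − 3)/(b − 1) = 10/7, i.e. (m − 3) = (10/7)·(b − 1).
Rewrite the budget in excess-of-subsistence terms: 10·(b − 1) + 7·(m − 3) = 171 − 10·1 − 7·3 = 140.
Substituting, 20·(b − 1) = 140, so b − 1 = 7 and b* = 8.
Then m − 3 = (10/7)·7 = 10, so m* = 13.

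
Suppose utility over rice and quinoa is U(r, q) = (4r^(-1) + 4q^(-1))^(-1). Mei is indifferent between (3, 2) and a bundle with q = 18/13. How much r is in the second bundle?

r = 9

U depends on (r, q) only through S = 4r^(-1) + 4q^(-1), so equal utility means equal S. At (3, 2): S = 10/3.
With q = 18/13: 4·(18/13)^(-1) = 26/9, so 4r^(-1) = 10/3 − 26/9 = 4/9, i.e. r^(-1) = 1/9.
Hence r = 1/(1/9) = 9.
Check: U(9, 18/13) = 0.3.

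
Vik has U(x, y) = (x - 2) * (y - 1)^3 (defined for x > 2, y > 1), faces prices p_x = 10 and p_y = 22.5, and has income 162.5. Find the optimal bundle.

MU_x = (y−1)^3, MU_y = 3·(x−2)·(y−1)^2.
MRS = (1/3)·(y−1)/(x−2).
Tangency: set MRS = p_x/p_y = 10/22.5 = 4/9.
So (1/3)·(y − 1)/(x − 2) = 4/9, i.e. (y − 1) = (4/3)·(x − 2).
Rewrite the budget in excess-of-subsistence terms: 10·(x − 2) + 22.5·(y − 1) = 162.5 − 10·2 − 22.5·1 = 120.
Substituting, 40·(x − 2) = 120, so x − 2 = 3 and x* = 5.
Then y − 1 = (4/3)·3 = 4, so y* = 5.

x* = 5, y* = 5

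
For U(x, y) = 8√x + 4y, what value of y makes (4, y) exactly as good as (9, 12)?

U(9, 12) = 72.
Set U(4, y) = 72 and solve.
With x = 4: √4 = 2, so 4y = 72 − 8·2 = 56 and y = 14.
Check: U(4, 14) = 72.

y = 14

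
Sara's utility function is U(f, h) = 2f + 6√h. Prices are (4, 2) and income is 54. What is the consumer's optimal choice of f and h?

f* = 9, h* = 9

MU_f = 2, MU_h = 6/(2√h).
MRS = 2 ÷ (6/(2√h)).
Tangency: set MRS = p_f/p_h = 4/2 = 2.
MRS depends only on h: (2/3)·√h = 2 ⇒ √h = 2/(2/3) = 3 ⇒ h* = 9.
From the budget, 4·f = 54 − 2·9 = 36, so f* = 9.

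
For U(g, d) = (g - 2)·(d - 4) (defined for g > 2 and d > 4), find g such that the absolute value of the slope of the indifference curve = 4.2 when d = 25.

MU_g = (d−4), MU_d = (g−2).
MRS = (d−4)/(g−2).
Substitute d = 25: MRS = 21/(g − 2). Setting this equal to 4.2 gives g − 2 = 21/4.2 = 5, so g = 7.

g = 7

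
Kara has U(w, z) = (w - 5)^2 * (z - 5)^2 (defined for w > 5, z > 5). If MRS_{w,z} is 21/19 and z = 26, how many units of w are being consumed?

MU_w = 2·(w−5)·(z−5)^2, MU_z = 2·(w−5)^2·(z−5).
MRS = (z−5)/(w−5).
Substitute z = 26: MRS = 21/(w − 5). Setting this equal to 21/19 gives w − 5 = 21/(21/19) = 19, so w = 24.

w = 24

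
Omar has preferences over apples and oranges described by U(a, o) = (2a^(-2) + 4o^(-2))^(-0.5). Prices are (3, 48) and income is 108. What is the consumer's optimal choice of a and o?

For CES with ρ = -2, MRS = (2/4)·(o/a)^3.
Tangency: set MRS = p_a/p_o = 3/48 = 1/16.
So (o/a)^3 = 0.125; taking the cube root, o/a = 0.5, i.e. o = 0.5·a.
Substitute into the budget 3·a + 48·o = 108: 27·a = 108, so a* = 4 and o* = 0.5·4 = 2.

a* = 4, o* = 2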